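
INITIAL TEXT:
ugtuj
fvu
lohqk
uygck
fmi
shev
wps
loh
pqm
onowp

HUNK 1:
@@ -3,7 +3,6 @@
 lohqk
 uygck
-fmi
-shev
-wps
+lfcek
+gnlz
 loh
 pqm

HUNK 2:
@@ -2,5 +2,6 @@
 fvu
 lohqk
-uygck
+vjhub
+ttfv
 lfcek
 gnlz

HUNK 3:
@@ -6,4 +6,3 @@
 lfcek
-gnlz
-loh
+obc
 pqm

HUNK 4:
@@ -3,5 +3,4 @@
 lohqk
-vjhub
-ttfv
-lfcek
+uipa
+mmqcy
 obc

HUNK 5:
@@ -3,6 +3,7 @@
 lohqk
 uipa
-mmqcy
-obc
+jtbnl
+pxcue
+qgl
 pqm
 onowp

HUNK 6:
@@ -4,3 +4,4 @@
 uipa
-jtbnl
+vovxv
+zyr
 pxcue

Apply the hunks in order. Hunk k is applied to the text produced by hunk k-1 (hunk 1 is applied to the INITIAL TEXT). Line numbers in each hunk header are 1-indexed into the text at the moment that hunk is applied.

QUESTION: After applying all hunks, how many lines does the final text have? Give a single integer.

Answer: 10

Derivation:
Hunk 1: at line 3 remove [fmi,shev,wps] add [lfcek,gnlz] -> 9 lines: ugtuj fvu lohqk uygck lfcek gnlz loh pqm onowp
Hunk 2: at line 2 remove [uygck] add [vjhub,ttfv] -> 10 lines: ugtuj fvu lohqk vjhub ttfv lfcek gnlz loh pqm onowp
Hunk 3: at line 6 remove [gnlz,loh] add [obc] -> 9 lines: ugtuj fvu lohqk vjhub ttfv lfcek obc pqm onowp
Hunk 4: at line 3 remove [vjhub,ttfv,lfcek] add [uipa,mmqcy] -> 8 lines: ugtuj fvu lohqk uipa mmqcy obc pqm onowp
Hunk 5: at line 3 remove [mmqcy,obc] add [jtbnl,pxcue,qgl] -> 9 lines: ugtuj fvu lohqk uipa jtbnl pxcue qgl pqm onowp
Hunk 6: at line 4 remove [jtbnl] add [vovxv,zyr] -> 10 lines: ugtuj fvu lohqk uipa vovxv zyr pxcue qgl pqm onowp
Final line count: 10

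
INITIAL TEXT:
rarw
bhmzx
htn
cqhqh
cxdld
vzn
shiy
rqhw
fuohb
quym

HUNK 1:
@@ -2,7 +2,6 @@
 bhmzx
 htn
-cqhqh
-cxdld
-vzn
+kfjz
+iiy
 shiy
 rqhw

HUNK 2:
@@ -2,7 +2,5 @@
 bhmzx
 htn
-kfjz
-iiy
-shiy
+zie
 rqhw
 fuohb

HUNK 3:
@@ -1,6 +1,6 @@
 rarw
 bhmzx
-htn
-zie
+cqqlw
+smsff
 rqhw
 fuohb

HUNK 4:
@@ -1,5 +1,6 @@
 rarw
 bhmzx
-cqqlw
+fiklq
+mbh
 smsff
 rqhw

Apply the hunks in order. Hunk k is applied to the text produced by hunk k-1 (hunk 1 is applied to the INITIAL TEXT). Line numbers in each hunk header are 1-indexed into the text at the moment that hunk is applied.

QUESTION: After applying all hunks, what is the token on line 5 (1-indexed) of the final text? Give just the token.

Answer: smsff

Derivation:
Hunk 1: at line 2 remove [cqhqh,cxdld,vzn] add [kfjz,iiy] -> 9 lines: rarw bhmzx htn kfjz iiy shiy rqhw fuohb quym
Hunk 2: at line 2 remove [kfjz,iiy,shiy] add [zie] -> 7 lines: rarw bhmzx htn zie rqhw fuohb quym
Hunk 3: at line 1 remove [htn,zie] add [cqqlw,smsff] -> 7 lines: rarw bhmzx cqqlw smsff rqhw fuohb quym
Hunk 4: at line 1 remove [cqqlw] add [fiklq,mbh] -> 8 lines: rarw bhmzx fiklq mbh smsff rqhw fuohb quym
Final line 5: smsff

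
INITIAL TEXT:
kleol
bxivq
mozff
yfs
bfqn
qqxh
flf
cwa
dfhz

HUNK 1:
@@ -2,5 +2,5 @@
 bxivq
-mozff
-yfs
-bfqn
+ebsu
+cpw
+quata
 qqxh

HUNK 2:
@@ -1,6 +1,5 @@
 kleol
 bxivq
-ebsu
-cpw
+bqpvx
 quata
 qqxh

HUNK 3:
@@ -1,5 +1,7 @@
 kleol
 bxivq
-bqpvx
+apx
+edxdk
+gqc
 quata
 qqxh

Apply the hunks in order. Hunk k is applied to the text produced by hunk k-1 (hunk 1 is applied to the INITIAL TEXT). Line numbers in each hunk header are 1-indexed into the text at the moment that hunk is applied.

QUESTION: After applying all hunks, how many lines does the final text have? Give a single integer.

Answer: 10

Derivation:
Hunk 1: at line 2 remove [mozff,yfs,bfqn] add [ebsu,cpw,quata] -> 9 lines: kleol bxivq ebsu cpw quata qqxh flf cwa dfhz
Hunk 2: at line 1 remove [ebsu,cpw] add [bqpvx] -> 8 lines: kleol bxivq bqpvx quata qqxh flf cwa dfhz
Hunk 3: at line 1 remove [bqpvx] add [apx,edxdk,gqc] -> 10 lines: kleol bxivq apx edxdk gqc quata qqxh flf cwa dfhz
Final line count: 10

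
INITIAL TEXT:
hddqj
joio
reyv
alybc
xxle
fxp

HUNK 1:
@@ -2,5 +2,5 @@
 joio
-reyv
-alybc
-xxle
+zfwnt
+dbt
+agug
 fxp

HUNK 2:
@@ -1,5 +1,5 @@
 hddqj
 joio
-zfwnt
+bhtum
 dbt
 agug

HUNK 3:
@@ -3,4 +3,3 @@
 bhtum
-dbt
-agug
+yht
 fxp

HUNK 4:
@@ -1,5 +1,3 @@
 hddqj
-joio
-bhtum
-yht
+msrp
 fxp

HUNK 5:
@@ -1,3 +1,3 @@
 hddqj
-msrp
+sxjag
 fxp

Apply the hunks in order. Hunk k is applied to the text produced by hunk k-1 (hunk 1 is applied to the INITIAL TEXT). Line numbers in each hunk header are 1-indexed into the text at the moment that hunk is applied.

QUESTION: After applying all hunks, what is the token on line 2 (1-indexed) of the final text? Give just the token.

Hunk 1: at line 2 remove [reyv,alybc,xxle] add [zfwnt,dbt,agug] -> 6 lines: hddqj joio zfwnt dbt agug fxp
Hunk 2: at line 1 remove [zfwnt] add [bhtum] -> 6 lines: hddqj joio bhtum dbt agug fxp
Hunk 3: at line 3 remove [dbt,agug] add [yht] -> 5 lines: hddqj joio bhtum yht fxp
Hunk 4: at line 1 remove [joio,bhtum,yht] add [msrp] -> 3 lines: hddqj msrp fxp
Hunk 5: at line 1 remove [msrp] add [sxjag] -> 3 lines: hddqj sxjag fxp
Final line 2: sxjag

Answer: sxjag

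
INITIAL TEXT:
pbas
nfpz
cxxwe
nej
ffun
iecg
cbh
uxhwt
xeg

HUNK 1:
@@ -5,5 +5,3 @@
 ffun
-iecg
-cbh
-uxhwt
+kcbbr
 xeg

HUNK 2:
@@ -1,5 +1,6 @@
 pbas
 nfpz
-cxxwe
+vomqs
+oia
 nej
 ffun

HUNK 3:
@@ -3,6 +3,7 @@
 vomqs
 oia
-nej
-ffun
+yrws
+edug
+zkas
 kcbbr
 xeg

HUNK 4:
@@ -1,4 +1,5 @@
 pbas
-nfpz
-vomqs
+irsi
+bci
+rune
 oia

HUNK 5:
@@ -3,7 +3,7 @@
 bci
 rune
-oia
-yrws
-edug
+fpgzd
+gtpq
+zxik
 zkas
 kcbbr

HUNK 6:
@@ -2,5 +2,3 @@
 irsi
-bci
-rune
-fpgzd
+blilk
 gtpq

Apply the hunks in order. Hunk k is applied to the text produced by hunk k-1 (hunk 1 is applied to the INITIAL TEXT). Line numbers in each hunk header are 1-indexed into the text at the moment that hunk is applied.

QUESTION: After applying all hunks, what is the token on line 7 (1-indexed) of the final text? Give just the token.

Hunk 1: at line 5 remove [iecg,cbh,uxhwt] add [kcbbr] -> 7 lines: pbas nfpz cxxwe nej ffun kcbbr xeg
Hunk 2: at line 1 remove [cxxwe] add [vomqs,oia] -> 8 lines: pbas nfpz vomqs oia nej ffun kcbbr xeg
Hunk 3: at line 3 remove [nej,ffun] add [yrws,edug,zkas] -> 9 lines: pbas nfpz vomqs oia yrws edug zkas kcbbr xeg
Hunk 4: at line 1 remove [nfpz,vomqs] add [irsi,bci,rune] -> 10 lines: pbas irsi bci rune oia yrws edug zkas kcbbr xeg
Hunk 5: at line 3 remove [oia,yrws,edug] add [fpgzd,gtpq,zxik] -> 10 lines: pbas irsi bci rune fpgzd gtpq zxik zkas kcbbr xeg
Hunk 6: at line 2 remove [bci,rune,fpgzd] add [blilk] -> 8 lines: pbas irsi blilk gtpq zxik zkas kcbbr xeg
Final line 7: kcbbr

Answer: kcbbr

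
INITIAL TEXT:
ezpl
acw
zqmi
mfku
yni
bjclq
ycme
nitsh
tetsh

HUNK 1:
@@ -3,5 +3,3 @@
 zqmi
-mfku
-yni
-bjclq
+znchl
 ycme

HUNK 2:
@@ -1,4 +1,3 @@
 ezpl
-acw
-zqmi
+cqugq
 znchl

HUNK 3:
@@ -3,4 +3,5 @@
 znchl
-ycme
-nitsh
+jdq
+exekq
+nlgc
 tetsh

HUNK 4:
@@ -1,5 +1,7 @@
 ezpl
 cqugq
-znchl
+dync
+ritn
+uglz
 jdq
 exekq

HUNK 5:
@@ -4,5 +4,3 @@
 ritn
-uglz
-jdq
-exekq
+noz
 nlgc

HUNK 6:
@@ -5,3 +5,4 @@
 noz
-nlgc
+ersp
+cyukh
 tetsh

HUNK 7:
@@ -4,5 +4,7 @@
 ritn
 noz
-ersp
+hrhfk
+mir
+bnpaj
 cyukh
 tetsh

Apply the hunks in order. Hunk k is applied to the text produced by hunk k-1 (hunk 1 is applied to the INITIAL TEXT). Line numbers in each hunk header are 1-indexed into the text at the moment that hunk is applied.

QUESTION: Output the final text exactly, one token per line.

Hunk 1: at line 3 remove [mfku,yni,bjclq] add [znchl] -> 7 lines: ezpl acw zqmi znchl ycme nitsh tetsh
Hunk 2: at line 1 remove [acw,zqmi] add [cqugq] -> 6 lines: ezpl cqugq znchl ycme nitsh tetsh
Hunk 3: at line 3 remove [ycme,nitsh] add [jdq,exekq,nlgc] -> 7 lines: ezpl cqugq znchl jdq exekq nlgc tetsh
Hunk 4: at line 1 remove [znchl] add [dync,ritn,uglz] -> 9 lines: ezpl cqugq dync ritn uglz jdq exekq nlgc tetsh
Hunk 5: at line 4 remove [uglz,jdq,exekq] add [noz] -> 7 lines: ezpl cqugq dync ritn noz nlgc tetsh
Hunk 6: at line 5 remove [nlgc] add [ersp,cyukh] -> 8 lines: ezpl cqugq dync ritn noz ersp cyukh tetsh
Hunk 7: at line 4 remove [ersp] add [hrhfk,mir,bnpaj] -> 10 lines: ezpl cqugq dync ritn noz hrhfk mir bnpaj cyukh tetsh

Answer: ezpl
cqugq
dync
ritn
noz
hrhfk
mir
bnpaj
cyukh
tetsh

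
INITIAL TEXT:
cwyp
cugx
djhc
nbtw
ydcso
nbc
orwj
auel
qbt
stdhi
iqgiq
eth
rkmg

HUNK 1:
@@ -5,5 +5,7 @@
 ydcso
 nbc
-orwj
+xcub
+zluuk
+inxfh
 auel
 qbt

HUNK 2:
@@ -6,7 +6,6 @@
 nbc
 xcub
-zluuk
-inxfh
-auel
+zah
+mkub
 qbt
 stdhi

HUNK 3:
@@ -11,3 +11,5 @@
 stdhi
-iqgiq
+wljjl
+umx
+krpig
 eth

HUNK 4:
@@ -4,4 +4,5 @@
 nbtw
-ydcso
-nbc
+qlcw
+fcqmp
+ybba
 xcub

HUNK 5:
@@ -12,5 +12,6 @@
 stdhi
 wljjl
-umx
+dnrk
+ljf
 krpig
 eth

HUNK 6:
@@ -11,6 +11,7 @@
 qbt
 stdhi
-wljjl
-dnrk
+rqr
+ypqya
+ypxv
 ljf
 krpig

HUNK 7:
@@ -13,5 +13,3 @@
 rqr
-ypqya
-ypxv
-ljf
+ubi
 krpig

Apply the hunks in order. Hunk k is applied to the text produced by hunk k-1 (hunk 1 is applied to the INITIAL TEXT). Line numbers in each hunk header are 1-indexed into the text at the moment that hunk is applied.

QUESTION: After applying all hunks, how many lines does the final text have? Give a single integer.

Hunk 1: at line 5 remove [orwj] add [xcub,zluuk,inxfh] -> 15 lines: cwyp cugx djhc nbtw ydcso nbc xcub zluuk inxfh auel qbt stdhi iqgiq eth rkmg
Hunk 2: at line 6 remove [zluuk,inxfh,auel] add [zah,mkub] -> 14 lines: cwyp cugx djhc nbtw ydcso nbc xcub zah mkub qbt stdhi iqgiq eth rkmg
Hunk 3: at line 11 remove [iqgiq] add [wljjl,umx,krpig] -> 16 lines: cwyp cugx djhc nbtw ydcso nbc xcub zah mkub qbt stdhi wljjl umx krpig eth rkmg
Hunk 4: at line 4 remove [ydcso,nbc] add [qlcw,fcqmp,ybba] -> 17 lines: cwyp cugx djhc nbtw qlcw fcqmp ybba xcub zah mkub qbt stdhi wljjl umx krpig eth rkmg
Hunk 5: at line 12 remove [umx] add [dnrk,ljf] -> 18 lines: cwyp cugx djhc nbtw qlcw fcqmp ybba xcub zah mkub qbt stdhi wljjl dnrk ljf krpig eth rkmg
Hunk 6: at line 11 remove [wljjl,dnrk] add [rqr,ypqya,ypxv] -> 19 lines: cwyp cugx djhc nbtw qlcw fcqmp ybba xcub zah mkub qbt stdhi rqr ypqya ypxv ljf krpig eth rkmg
Hunk 7: at line 13 remove [ypqya,ypxv,ljf] add [ubi] -> 17 lines: cwyp cugx djhc nbtw qlcw fcqmp ybba xcub zah mkub qbt stdhi rqr ubi krpig eth rkmg
Final line count: 17

Answer: 17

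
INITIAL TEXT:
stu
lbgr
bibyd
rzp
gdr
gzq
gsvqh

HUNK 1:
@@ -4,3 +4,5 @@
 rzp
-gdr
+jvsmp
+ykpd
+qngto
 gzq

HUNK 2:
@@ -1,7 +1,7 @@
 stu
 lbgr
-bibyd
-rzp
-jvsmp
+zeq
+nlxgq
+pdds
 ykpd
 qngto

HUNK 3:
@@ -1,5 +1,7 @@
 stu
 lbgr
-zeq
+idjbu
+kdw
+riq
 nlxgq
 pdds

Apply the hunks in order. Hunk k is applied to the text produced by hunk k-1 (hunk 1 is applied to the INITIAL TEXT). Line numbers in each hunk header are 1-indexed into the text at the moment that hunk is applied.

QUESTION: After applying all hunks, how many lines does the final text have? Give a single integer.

Hunk 1: at line 4 remove [gdr] add [jvsmp,ykpd,qngto] -> 9 lines: stu lbgr bibyd rzp jvsmp ykpd qngto gzq gsvqh
Hunk 2: at line 1 remove [bibyd,rzp,jvsmp] add [zeq,nlxgq,pdds] -> 9 lines: stu lbgr zeq nlxgq pdds ykpd qngto gzq gsvqh
Hunk 3: at line 1 remove [zeq] add [idjbu,kdw,riq] -> 11 lines: stu lbgr idjbu kdw riq nlxgq pdds ykpd qngto gzq gsvqh
Final line count: 11

Answer: 11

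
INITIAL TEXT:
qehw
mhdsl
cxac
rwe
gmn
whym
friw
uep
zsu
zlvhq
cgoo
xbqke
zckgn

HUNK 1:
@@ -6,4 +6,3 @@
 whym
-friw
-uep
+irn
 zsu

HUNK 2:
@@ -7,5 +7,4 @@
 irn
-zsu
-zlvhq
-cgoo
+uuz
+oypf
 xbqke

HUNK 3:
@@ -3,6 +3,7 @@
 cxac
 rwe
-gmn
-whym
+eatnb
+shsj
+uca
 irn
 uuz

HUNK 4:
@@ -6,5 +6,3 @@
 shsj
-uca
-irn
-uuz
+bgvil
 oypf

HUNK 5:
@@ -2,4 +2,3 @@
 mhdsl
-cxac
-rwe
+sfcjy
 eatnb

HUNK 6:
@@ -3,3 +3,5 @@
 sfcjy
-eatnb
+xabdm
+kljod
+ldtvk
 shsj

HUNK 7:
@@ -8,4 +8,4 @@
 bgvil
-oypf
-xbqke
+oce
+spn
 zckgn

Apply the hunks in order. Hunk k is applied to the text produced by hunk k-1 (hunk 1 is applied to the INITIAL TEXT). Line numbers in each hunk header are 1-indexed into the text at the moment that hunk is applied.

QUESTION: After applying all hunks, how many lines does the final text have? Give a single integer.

Answer: 11

Derivation:
Hunk 1: at line 6 remove [friw,uep] add [irn] -> 12 lines: qehw mhdsl cxac rwe gmn whym irn zsu zlvhq cgoo xbqke zckgn
Hunk 2: at line 7 remove [zsu,zlvhq,cgoo] add [uuz,oypf] -> 11 lines: qehw mhdsl cxac rwe gmn whym irn uuz oypf xbqke zckgn
Hunk 3: at line 3 remove [gmn,whym] add [eatnb,shsj,uca] -> 12 lines: qehw mhdsl cxac rwe eatnb shsj uca irn uuz oypf xbqke zckgn
Hunk 4: at line 6 remove [uca,irn,uuz] add [bgvil] -> 10 lines: qehw mhdsl cxac rwe eatnb shsj bgvil oypf xbqke zckgn
Hunk 5: at line 2 remove [cxac,rwe] add [sfcjy] -> 9 lines: qehw mhdsl sfcjy eatnb shsj bgvil oypf xbqke zckgn
Hunk 6: at line 3 remove [eatnb] add [xabdm,kljod,ldtvk] -> 11 lines: qehw mhdsl sfcjy xabdm kljod ldtvk shsj bgvil oypf xbqke zckgn
Hunk 7: at line 8 remove [oypf,xbqke] add [oce,spn] -> 11 lines: qehw mhdsl sfcjy xabdm kljod ldtvk shsj bgvil oce spn zckgn
Final line count: 11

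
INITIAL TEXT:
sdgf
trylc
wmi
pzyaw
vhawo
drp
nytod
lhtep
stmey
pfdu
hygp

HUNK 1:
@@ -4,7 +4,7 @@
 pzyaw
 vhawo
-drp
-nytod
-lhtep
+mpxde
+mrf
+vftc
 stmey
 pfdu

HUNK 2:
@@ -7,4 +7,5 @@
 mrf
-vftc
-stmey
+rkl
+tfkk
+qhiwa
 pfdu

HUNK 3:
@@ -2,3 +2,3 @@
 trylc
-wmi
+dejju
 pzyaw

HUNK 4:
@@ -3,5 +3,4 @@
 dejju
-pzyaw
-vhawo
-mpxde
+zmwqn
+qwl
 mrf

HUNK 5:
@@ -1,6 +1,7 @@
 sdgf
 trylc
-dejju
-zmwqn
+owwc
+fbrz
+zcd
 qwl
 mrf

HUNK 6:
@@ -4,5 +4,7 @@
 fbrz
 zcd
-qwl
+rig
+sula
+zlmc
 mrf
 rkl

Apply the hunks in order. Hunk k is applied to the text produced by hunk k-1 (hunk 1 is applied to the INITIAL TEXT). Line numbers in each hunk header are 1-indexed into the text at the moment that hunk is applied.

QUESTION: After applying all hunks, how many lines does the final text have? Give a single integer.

Hunk 1: at line 4 remove [drp,nytod,lhtep] add [mpxde,mrf,vftc] -> 11 lines: sdgf trylc wmi pzyaw vhawo mpxde mrf vftc stmey pfdu hygp
Hunk 2: at line 7 remove [vftc,stmey] add [rkl,tfkk,qhiwa] -> 12 lines: sdgf trylc wmi pzyaw vhawo mpxde mrf rkl tfkk qhiwa pfdu hygp
Hunk 3: at line 2 remove [wmi] add [dejju] -> 12 lines: sdgf trylc dejju pzyaw vhawo mpxde mrf rkl tfkk qhiwa pfdu hygp
Hunk 4: at line 3 remove [pzyaw,vhawo,mpxde] add [zmwqn,qwl] -> 11 lines: sdgf trylc dejju zmwqn qwl mrf rkl tfkk qhiwa pfdu hygp
Hunk 5: at line 1 remove [dejju,zmwqn] add [owwc,fbrz,zcd] -> 12 lines: sdgf trylc owwc fbrz zcd qwl mrf rkl tfkk qhiwa pfdu hygp
Hunk 6: at line 4 remove [qwl] add [rig,sula,zlmc] -> 14 lines: sdgf trylc owwc fbrz zcd rig sula zlmc mrf rkl tfkk qhiwa pfdu hygp
Final line count: 14

Answer: 14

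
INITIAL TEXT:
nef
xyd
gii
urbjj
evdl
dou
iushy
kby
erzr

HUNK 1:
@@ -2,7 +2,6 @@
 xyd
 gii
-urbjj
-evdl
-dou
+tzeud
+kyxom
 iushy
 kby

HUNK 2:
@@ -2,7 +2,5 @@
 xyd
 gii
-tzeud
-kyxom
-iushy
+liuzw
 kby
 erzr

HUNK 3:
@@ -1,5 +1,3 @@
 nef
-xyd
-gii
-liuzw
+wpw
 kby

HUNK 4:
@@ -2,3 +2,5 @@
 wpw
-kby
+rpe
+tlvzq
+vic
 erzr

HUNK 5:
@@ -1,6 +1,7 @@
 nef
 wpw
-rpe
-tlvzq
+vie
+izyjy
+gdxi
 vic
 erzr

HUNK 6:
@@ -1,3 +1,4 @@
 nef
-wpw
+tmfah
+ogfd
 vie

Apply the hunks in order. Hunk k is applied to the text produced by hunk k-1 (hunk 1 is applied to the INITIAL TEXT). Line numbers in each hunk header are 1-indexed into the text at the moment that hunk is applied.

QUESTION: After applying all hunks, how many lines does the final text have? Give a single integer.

Hunk 1: at line 2 remove [urbjj,evdl,dou] add [tzeud,kyxom] -> 8 lines: nef xyd gii tzeud kyxom iushy kby erzr
Hunk 2: at line 2 remove [tzeud,kyxom,iushy] add [liuzw] -> 6 lines: nef xyd gii liuzw kby erzr
Hunk 3: at line 1 remove [xyd,gii,liuzw] add [wpw] -> 4 lines: nef wpw kby erzr
Hunk 4: at line 2 remove [kby] add [rpe,tlvzq,vic] -> 6 lines: nef wpw rpe tlvzq vic erzr
Hunk 5: at line 1 remove [rpe,tlvzq] add [vie,izyjy,gdxi] -> 7 lines: nef wpw vie izyjy gdxi vic erzr
Hunk 6: at line 1 remove [wpw] add [tmfah,ogfd] -> 8 lines: nef tmfah ogfd vie izyjy gdxi vic erzr
Final line count: 8

Answer: 8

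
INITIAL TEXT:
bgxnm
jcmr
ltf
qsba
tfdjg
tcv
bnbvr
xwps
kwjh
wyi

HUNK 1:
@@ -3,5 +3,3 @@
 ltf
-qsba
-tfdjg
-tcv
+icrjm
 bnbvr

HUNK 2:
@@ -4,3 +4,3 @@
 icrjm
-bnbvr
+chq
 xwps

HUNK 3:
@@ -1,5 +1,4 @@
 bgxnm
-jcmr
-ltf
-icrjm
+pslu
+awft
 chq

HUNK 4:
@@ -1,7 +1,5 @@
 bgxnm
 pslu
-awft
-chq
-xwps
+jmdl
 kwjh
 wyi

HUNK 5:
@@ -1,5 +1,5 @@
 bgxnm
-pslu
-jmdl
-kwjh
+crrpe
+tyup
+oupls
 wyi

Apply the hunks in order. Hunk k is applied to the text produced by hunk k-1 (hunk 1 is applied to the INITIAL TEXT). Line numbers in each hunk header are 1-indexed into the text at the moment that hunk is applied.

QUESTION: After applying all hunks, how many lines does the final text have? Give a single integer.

Hunk 1: at line 3 remove [qsba,tfdjg,tcv] add [icrjm] -> 8 lines: bgxnm jcmr ltf icrjm bnbvr xwps kwjh wyi
Hunk 2: at line 4 remove [bnbvr] add [chq] -> 8 lines: bgxnm jcmr ltf icrjm chq xwps kwjh wyi
Hunk 3: at line 1 remove [jcmr,ltf,icrjm] add [pslu,awft] -> 7 lines: bgxnm pslu awft chq xwps kwjh wyi
Hunk 4: at line 1 remove [awft,chq,xwps] add [jmdl] -> 5 lines: bgxnm pslu jmdl kwjh wyi
Hunk 5: at line 1 remove [pslu,jmdl,kwjh] add [crrpe,tyup,oupls] -> 5 lines: bgxnm crrpe tyup oupls wyi
Final line count: 5

Answer: 5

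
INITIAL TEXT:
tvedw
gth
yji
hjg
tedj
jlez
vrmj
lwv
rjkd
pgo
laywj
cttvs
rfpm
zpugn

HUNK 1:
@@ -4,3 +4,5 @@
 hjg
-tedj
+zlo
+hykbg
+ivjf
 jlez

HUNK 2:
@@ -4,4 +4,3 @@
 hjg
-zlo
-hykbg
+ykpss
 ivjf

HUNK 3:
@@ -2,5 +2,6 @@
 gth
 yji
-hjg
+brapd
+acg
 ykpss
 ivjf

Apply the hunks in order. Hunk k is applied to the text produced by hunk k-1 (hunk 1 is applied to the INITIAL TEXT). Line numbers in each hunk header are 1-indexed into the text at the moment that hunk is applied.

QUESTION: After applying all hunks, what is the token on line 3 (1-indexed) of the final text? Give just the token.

Answer: yji

Derivation:
Hunk 1: at line 4 remove [tedj] add [zlo,hykbg,ivjf] -> 16 lines: tvedw gth yji hjg zlo hykbg ivjf jlez vrmj lwv rjkd pgo laywj cttvs rfpm zpugn
Hunk 2: at line 4 remove [zlo,hykbg] add [ykpss] -> 15 lines: tvedw gth yji hjg ykpss ivjf jlez vrmj lwv rjkd pgo laywj cttvs rfpm zpugn
Hunk 3: at line 2 remove [hjg] add [brapd,acg] -> 16 lines: tvedw gth yji brapd acg ykpss ivjf jlez vrmj lwv rjkd pgo laywj cttvs rfpm zpugn
Final line 3: yji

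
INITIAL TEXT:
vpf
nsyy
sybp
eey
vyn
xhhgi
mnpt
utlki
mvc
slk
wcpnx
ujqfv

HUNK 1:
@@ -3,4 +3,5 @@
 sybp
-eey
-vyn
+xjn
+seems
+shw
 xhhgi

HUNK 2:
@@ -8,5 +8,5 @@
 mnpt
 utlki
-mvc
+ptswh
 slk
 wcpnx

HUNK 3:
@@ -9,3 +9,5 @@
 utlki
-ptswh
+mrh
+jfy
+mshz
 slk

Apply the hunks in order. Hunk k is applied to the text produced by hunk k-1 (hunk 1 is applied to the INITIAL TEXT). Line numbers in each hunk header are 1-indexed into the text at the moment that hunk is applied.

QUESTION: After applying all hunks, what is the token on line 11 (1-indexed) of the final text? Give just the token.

Answer: jfy

Derivation:
Hunk 1: at line 3 remove [eey,vyn] add [xjn,seems,shw] -> 13 lines: vpf nsyy sybp xjn seems shw xhhgi mnpt utlki mvc slk wcpnx ujqfv
Hunk 2: at line 8 remove [mvc] add [ptswh] -> 13 lines: vpf nsyy sybp xjn seems shw xhhgi mnpt utlki ptswh slk wcpnx ujqfv
Hunk 3: at line 9 remove [ptswh] add [mrh,jfy,mshz] -> 15 lines: vpf nsyy sybp xjn seems shw xhhgi mnpt utlki mrh jfy mshz slk wcpnx ujqfv
Final line 11: jfy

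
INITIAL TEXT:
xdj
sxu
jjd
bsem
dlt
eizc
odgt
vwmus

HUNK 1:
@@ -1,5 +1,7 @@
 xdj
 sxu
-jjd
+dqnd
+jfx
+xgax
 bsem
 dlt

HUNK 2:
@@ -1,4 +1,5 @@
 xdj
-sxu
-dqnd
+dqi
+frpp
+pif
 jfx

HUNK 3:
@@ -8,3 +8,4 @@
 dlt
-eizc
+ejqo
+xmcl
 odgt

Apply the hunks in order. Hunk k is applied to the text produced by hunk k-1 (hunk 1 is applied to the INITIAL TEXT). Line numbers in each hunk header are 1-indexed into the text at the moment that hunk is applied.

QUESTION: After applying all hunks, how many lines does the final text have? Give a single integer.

Answer: 12

Derivation:
Hunk 1: at line 1 remove [jjd] add [dqnd,jfx,xgax] -> 10 lines: xdj sxu dqnd jfx xgax bsem dlt eizc odgt vwmus
Hunk 2: at line 1 remove [sxu,dqnd] add [dqi,frpp,pif] -> 11 lines: xdj dqi frpp pif jfx xgax bsem dlt eizc odgt vwmus
Hunk 3: at line 8 remove [eizc] add [ejqo,xmcl] -> 12 lines: xdj dqi frpp pif jfx xgax bsem dlt ejqo xmcl odgt vwmus
Final line count: 12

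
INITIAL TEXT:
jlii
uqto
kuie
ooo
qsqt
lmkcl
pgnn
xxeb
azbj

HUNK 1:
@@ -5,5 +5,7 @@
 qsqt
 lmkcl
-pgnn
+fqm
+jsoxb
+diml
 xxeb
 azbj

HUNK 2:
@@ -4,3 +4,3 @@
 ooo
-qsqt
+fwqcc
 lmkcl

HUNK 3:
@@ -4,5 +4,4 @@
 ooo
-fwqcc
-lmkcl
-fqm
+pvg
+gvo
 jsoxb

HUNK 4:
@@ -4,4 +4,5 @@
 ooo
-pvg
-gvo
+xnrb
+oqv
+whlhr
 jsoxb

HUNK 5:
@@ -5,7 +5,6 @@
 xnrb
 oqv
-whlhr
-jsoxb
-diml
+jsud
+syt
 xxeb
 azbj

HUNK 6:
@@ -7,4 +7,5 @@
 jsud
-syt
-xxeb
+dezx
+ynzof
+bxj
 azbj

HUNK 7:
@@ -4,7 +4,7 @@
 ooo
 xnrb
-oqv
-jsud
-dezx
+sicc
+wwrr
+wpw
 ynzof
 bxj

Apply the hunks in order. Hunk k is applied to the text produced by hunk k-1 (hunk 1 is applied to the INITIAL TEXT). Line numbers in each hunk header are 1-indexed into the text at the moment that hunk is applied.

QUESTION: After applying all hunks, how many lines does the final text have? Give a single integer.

Answer: 11

Derivation:
Hunk 1: at line 5 remove [pgnn] add [fqm,jsoxb,diml] -> 11 lines: jlii uqto kuie ooo qsqt lmkcl fqm jsoxb diml xxeb azbj
Hunk 2: at line 4 remove [qsqt] add [fwqcc] -> 11 lines: jlii uqto kuie ooo fwqcc lmkcl fqm jsoxb diml xxeb azbj
Hunk 3: at line 4 remove [fwqcc,lmkcl,fqm] add [pvg,gvo] -> 10 lines: jlii uqto kuie ooo pvg gvo jsoxb diml xxeb azbj
Hunk 4: at line 4 remove [pvg,gvo] add [xnrb,oqv,whlhr] -> 11 lines: jlii uqto kuie ooo xnrb oqv whlhr jsoxb diml xxeb azbj
Hunk 5: at line 5 remove [whlhr,jsoxb,diml] add [jsud,syt] -> 10 lines: jlii uqto kuie ooo xnrb oqv jsud syt xxeb azbj
Hunk 6: at line 7 remove [syt,xxeb] add [dezx,ynzof,bxj] -> 11 lines: jlii uqto kuie ooo xnrb oqv jsud dezx ynzof bxj azbj
Hunk 7: at line 4 remove [oqv,jsud,dezx] add [sicc,wwrr,wpw] -> 11 lines: jlii uqto kuie ooo xnrb sicc wwrr wpw ynzof bxj azbj
Final line count: 11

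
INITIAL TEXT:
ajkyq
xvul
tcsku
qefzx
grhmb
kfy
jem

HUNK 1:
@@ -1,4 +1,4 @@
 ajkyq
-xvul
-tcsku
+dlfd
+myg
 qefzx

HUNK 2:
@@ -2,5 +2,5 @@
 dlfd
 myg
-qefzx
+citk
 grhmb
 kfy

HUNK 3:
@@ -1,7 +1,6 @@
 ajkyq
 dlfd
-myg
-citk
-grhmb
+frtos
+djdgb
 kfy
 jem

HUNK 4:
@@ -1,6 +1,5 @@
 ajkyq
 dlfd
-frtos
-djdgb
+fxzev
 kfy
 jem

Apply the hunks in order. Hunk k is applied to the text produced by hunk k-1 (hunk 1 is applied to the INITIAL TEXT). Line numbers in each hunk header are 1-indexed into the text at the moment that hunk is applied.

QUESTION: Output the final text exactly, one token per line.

Answer: ajkyq
dlfd
fxzev
kfy
jem

Derivation:
Hunk 1: at line 1 remove [xvul,tcsku] add [dlfd,myg] -> 7 lines: ajkyq dlfd myg qefzx grhmb kfy jem
Hunk 2: at line 2 remove [qefzx] add [citk] -> 7 lines: ajkyq dlfd myg citk grhmb kfy jem
Hunk 3: at line 1 remove [myg,citk,grhmb] add [frtos,djdgb] -> 6 lines: ajkyq dlfd frtos djdgb kfy jem
Hunk 4: at line 1 remove [frtos,djdgb] add [fxzev] -> 5 lines: ajkyq dlfd fxzev kfy jem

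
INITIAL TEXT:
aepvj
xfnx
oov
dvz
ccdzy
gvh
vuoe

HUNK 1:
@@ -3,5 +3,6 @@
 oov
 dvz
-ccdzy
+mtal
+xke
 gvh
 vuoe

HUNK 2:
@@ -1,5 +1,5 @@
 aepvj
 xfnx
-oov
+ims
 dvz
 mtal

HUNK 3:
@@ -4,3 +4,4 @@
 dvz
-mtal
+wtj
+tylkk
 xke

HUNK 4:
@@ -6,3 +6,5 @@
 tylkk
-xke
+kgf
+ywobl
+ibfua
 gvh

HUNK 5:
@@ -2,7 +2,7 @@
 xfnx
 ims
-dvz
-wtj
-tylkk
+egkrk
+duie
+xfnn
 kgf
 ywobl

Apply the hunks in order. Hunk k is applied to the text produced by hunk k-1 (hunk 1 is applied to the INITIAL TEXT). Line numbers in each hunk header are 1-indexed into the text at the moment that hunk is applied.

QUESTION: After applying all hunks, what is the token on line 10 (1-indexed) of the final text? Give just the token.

Answer: gvh

Derivation:
Hunk 1: at line 3 remove [ccdzy] add [mtal,xke] -> 8 lines: aepvj xfnx oov dvz mtal xke gvh vuoe
Hunk 2: at line 1 remove [oov] add [ims] -> 8 lines: aepvj xfnx ims dvz mtal xke gvh vuoe
Hunk 3: at line 4 remove [mtal] add [wtj,tylkk] -> 9 lines: aepvj xfnx ims dvz wtj tylkk xke gvh vuoe
Hunk 4: at line 6 remove [xke] add [kgf,ywobl,ibfua] -> 11 lines: aepvj xfnx ims dvz wtj tylkk kgf ywobl ibfua gvh vuoe
Hunk 5: at line 2 remove [dvz,wtj,tylkk] add [egkrk,duie,xfnn] -> 11 lines: aepvj xfnx ims egkrk duie xfnn kgf ywobl ibfua gvh vuoe
Final line 10: gvh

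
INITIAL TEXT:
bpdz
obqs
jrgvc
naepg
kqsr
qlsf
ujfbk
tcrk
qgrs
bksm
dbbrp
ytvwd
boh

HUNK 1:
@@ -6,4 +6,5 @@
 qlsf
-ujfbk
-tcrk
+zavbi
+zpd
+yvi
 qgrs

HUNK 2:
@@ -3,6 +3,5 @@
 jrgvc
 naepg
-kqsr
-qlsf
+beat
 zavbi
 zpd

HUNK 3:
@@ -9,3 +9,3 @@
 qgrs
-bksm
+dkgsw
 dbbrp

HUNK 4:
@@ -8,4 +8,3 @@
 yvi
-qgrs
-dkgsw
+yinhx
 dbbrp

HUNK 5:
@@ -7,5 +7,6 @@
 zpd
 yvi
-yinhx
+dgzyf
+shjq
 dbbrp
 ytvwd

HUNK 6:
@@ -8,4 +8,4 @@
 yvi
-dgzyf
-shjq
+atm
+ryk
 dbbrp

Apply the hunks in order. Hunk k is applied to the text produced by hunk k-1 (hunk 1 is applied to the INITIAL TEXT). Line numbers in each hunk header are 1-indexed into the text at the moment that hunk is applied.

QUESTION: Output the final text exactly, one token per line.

Hunk 1: at line 6 remove [ujfbk,tcrk] add [zavbi,zpd,yvi] -> 14 lines: bpdz obqs jrgvc naepg kqsr qlsf zavbi zpd yvi qgrs bksm dbbrp ytvwd boh
Hunk 2: at line 3 remove [kqsr,qlsf] add [beat] -> 13 lines: bpdz obqs jrgvc naepg beat zavbi zpd yvi qgrs bksm dbbrp ytvwd boh
Hunk 3: at line 9 remove [bksm] add [dkgsw] -> 13 lines: bpdz obqs jrgvc naepg beat zavbi zpd yvi qgrs dkgsw dbbrp ytvwd boh
Hunk 4: at line 8 remove [qgrs,dkgsw] add [yinhx] -> 12 lines: bpdz obqs jrgvc naepg beat zavbi zpd yvi yinhx dbbrp ytvwd boh
Hunk 5: at line 7 remove [yinhx] add [dgzyf,shjq] -> 13 lines: bpdz obqs jrgvc naepg beat zavbi zpd yvi dgzyf shjq dbbrp ytvwd boh
Hunk 6: at line 8 remove [dgzyf,shjq] add [atm,ryk] -> 13 lines: bpdz obqs jrgvc naepg beat zavbi zpd yvi atm ryk dbbrp ytvwd boh

Answer: bpdz
obqs
jrgvc
naepg
beat
zavbi
zpd
yvi
atm
ryk
dbbrp
ytvwd
boh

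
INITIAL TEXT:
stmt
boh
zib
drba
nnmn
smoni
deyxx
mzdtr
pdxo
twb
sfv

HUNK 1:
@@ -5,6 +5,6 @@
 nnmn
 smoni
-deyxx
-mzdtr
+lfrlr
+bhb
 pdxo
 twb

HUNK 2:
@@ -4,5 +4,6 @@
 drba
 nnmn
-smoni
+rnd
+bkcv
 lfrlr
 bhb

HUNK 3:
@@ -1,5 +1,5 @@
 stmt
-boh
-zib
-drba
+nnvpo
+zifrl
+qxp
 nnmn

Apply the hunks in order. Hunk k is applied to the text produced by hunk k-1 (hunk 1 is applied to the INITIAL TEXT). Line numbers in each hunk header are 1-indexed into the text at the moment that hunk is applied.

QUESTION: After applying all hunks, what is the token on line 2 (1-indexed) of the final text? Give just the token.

Answer: nnvpo

Derivation:
Hunk 1: at line 5 remove [deyxx,mzdtr] add [lfrlr,bhb] -> 11 lines: stmt boh zib drba nnmn smoni lfrlr bhb pdxo twb sfv
Hunk 2: at line 4 remove [smoni] add [rnd,bkcv] -> 12 lines: stmt boh zib drba nnmn rnd bkcv lfrlr bhb pdxo twb sfv
Hunk 3: at line 1 remove [boh,zib,drba] add [nnvpo,zifrl,qxp] -> 12 lines: stmt nnvpo zifrl qxp nnmn rnd bkcv lfrlr bhb pdxo twb sfv
Final line 2: nnvpo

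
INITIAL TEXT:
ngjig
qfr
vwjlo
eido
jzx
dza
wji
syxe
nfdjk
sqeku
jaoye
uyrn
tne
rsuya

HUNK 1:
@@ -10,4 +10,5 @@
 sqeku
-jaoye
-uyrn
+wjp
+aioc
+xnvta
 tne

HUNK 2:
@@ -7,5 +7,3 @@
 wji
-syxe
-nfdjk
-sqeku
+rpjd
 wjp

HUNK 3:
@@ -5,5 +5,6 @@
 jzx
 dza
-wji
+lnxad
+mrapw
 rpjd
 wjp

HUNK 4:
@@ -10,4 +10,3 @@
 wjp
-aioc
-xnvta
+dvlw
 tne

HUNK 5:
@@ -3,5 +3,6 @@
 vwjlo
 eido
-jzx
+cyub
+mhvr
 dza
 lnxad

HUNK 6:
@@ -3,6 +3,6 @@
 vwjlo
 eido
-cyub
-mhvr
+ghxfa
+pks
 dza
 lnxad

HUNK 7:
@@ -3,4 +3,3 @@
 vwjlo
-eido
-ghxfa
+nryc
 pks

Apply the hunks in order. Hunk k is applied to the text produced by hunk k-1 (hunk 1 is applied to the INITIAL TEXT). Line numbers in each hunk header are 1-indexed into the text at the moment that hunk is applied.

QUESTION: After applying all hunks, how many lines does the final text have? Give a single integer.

Answer: 13

Derivation:
Hunk 1: at line 10 remove [jaoye,uyrn] add [wjp,aioc,xnvta] -> 15 lines: ngjig qfr vwjlo eido jzx dza wji syxe nfdjk sqeku wjp aioc xnvta tne rsuya
Hunk 2: at line 7 remove [syxe,nfdjk,sqeku] add [rpjd] -> 13 lines: ngjig qfr vwjlo eido jzx dza wji rpjd wjp aioc xnvta tne rsuya
Hunk 3: at line 5 remove [wji] add [lnxad,mrapw] -> 14 lines: ngjig qfr vwjlo eido jzx dza lnxad mrapw rpjd wjp aioc xnvta tne rsuya
Hunk 4: at line 10 remove [aioc,xnvta] add [dvlw] -> 13 lines: ngjig qfr vwjlo eido jzx dza lnxad mrapw rpjd wjp dvlw tne rsuya
Hunk 5: at line 3 remove [jzx] add [cyub,mhvr] -> 14 lines: ngjig qfr vwjlo eido cyub mhvr dza lnxad mrapw rpjd wjp dvlw tne rsuya
Hunk 6: at line 3 remove [cyub,mhvr] add [ghxfa,pks] -> 14 lines: ngjig qfr vwjlo eido ghxfa pks dza lnxad mrapw rpjd wjp dvlw tne rsuya
Hunk 7: at line 3 remove [eido,ghxfa] add [nryc] -> 13 lines: ngjig qfr vwjlo nryc pks dza lnxad mrapw rpjd wjp dvlw tne rsuya
Final line count: 13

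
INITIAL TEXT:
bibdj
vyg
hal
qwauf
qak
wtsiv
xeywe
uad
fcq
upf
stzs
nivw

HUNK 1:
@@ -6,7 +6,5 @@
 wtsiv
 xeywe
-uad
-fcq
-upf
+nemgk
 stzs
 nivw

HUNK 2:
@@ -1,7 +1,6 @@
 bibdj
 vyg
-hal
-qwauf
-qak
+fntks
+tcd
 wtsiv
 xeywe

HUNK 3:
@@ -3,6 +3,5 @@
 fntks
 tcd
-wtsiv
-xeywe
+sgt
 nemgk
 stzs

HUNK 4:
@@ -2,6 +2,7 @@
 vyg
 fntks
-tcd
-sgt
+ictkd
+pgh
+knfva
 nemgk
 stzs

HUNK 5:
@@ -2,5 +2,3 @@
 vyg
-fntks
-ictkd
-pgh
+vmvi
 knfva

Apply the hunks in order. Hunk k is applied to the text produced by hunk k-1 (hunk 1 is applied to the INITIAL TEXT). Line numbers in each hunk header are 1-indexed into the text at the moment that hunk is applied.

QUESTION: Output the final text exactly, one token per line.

Hunk 1: at line 6 remove [uad,fcq,upf] add [nemgk] -> 10 lines: bibdj vyg hal qwauf qak wtsiv xeywe nemgk stzs nivw
Hunk 2: at line 1 remove [hal,qwauf,qak] add [fntks,tcd] -> 9 lines: bibdj vyg fntks tcd wtsiv xeywe nemgk stzs nivw
Hunk 3: at line 3 remove [wtsiv,xeywe] add [sgt] -> 8 lines: bibdj vyg fntks tcd sgt nemgk stzs nivw
Hunk 4: at line 2 remove [tcd,sgt] add [ictkd,pgh,knfva] -> 9 lines: bibdj vyg fntks ictkd pgh knfva nemgk stzs nivw
Hunk 5: at line 2 remove [fntks,ictkd,pgh] add [vmvi] -> 7 lines: bibdj vyg vmvi knfva nemgk stzs nivw

Answer: bibdj
vyg
vmvi
knfva
nemgk
stzs
nivw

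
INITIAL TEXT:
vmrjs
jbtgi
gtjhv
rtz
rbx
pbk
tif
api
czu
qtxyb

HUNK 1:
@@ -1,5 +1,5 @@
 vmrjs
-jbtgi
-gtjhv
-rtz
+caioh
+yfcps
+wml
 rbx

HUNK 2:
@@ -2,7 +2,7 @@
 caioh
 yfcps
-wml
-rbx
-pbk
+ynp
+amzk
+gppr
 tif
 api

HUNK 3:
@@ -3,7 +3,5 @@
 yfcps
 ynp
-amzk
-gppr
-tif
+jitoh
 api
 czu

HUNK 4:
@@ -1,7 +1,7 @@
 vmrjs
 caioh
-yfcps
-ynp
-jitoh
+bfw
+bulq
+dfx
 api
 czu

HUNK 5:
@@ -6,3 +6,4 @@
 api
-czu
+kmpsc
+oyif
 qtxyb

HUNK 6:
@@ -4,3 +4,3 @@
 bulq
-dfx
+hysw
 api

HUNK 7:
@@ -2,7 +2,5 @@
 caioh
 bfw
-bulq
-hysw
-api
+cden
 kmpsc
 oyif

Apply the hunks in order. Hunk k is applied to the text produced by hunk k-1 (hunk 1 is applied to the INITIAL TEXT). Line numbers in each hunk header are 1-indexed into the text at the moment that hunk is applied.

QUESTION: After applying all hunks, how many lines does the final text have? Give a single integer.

Hunk 1: at line 1 remove [jbtgi,gtjhv,rtz] add [caioh,yfcps,wml] -> 10 lines: vmrjs caioh yfcps wml rbx pbk tif api czu qtxyb
Hunk 2: at line 2 remove [wml,rbx,pbk] add [ynp,amzk,gppr] -> 10 lines: vmrjs caioh yfcps ynp amzk gppr tif api czu qtxyb
Hunk 3: at line 3 remove [amzk,gppr,tif] add [jitoh] -> 8 lines: vmrjs caioh yfcps ynp jitoh api czu qtxyb
Hunk 4: at line 1 remove [yfcps,ynp,jitoh] add [bfw,bulq,dfx] -> 8 lines: vmrjs caioh bfw bulq dfx api czu qtxyb
Hunk 5: at line 6 remove [czu] add [kmpsc,oyif] -> 9 lines: vmrjs caioh bfw bulq dfx api kmpsc oyif qtxyb
Hunk 6: at line 4 remove [dfx] add [hysw] -> 9 lines: vmrjs caioh bfw bulq hysw api kmpsc oyif qtxyb
Hunk 7: at line 2 remove [bulq,hysw,api] add [cden] -> 7 lines: vmrjs caioh bfw cden kmpsc oyif qtxyb
Final line count: 7

Answer: 7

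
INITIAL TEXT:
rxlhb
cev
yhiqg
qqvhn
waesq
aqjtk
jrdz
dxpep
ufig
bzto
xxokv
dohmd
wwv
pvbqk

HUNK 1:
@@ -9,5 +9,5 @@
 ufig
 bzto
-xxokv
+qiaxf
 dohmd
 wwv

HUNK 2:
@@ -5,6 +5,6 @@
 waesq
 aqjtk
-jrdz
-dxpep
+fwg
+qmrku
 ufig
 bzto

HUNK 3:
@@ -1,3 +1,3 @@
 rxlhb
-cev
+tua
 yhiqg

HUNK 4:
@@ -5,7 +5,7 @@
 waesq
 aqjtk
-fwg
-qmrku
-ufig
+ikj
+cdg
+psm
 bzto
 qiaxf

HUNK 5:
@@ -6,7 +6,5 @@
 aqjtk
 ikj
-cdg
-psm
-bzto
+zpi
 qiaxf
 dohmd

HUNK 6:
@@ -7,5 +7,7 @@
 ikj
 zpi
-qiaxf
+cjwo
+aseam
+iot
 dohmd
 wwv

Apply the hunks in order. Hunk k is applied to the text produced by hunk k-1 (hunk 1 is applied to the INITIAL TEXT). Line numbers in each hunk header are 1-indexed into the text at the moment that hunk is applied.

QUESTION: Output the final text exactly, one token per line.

Answer: rxlhb
tua
yhiqg
qqvhn
waesq
aqjtk
ikj
zpi
cjwo
aseam
iot
dohmd
wwv
pvbqk

Derivation:
Hunk 1: at line 9 remove [xxokv] add [qiaxf] -> 14 lines: rxlhb cev yhiqg qqvhn waesq aqjtk jrdz dxpep ufig bzto qiaxf dohmd wwv pvbqk
Hunk 2: at line 5 remove [jrdz,dxpep] add [fwg,qmrku] -> 14 lines: rxlhb cev yhiqg qqvhn waesq aqjtk fwg qmrku ufig bzto qiaxf dohmd wwv pvbqk
Hunk 3: at line 1 remove [cev] add [tua] -> 14 lines: rxlhb tua yhiqg qqvhn waesq aqjtk fwg qmrku ufig bzto qiaxf dohmd wwv pvbqk
Hunk 4: at line 5 remove [fwg,qmrku,ufig] add [ikj,cdg,psm] -> 14 lines: rxlhb tua yhiqg qqvhn waesq aqjtk ikj cdg psm bzto qiaxf dohmd wwv pvbqk
Hunk 5: at line 6 remove [cdg,psm,bzto] add [zpi] -> 12 lines: rxlhb tua yhiqg qqvhn waesq aqjtk ikj zpi qiaxf dohmd wwv pvbqk
Hunk 6: at line 7 remove [qiaxf] add [cjwo,aseam,iot] -> 14 lines: rxlhb tua yhiqg qqvhn waesq aqjtk ikj zpi cjwo aseam iot dohmd wwv pvbqk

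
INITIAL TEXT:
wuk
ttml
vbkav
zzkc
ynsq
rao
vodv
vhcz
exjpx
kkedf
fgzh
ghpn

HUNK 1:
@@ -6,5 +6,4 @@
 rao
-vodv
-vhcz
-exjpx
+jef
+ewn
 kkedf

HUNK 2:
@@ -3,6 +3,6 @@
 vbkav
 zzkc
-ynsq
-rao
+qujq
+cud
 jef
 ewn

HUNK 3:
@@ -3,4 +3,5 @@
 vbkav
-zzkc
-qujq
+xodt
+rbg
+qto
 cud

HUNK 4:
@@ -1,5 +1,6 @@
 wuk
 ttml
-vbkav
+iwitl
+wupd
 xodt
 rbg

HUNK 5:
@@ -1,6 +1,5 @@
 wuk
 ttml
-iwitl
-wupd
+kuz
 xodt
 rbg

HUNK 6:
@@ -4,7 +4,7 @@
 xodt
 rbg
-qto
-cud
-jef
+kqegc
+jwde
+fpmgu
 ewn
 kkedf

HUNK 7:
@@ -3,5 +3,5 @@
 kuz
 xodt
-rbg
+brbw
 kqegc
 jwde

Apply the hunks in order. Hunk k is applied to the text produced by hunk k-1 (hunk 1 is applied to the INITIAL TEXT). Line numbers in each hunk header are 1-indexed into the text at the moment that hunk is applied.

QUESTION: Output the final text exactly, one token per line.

Answer: wuk
ttml
kuz
xodt
brbw
kqegc
jwde
fpmgu
ewn
kkedf
fgzh
ghpn

Derivation:
Hunk 1: at line 6 remove [vodv,vhcz,exjpx] add [jef,ewn] -> 11 lines: wuk ttml vbkav zzkc ynsq rao jef ewn kkedf fgzh ghpn
Hunk 2: at line 3 remove [ynsq,rao] add [qujq,cud] -> 11 lines: wuk ttml vbkav zzkc qujq cud jef ewn kkedf fgzh ghpn
Hunk 3: at line 3 remove [zzkc,qujq] add [xodt,rbg,qto] -> 12 lines: wuk ttml vbkav xodt rbg qto cud jef ewn kkedf fgzh ghpn
Hunk 4: at line 1 remove [vbkav] add [iwitl,wupd] -> 13 lines: wuk ttml iwitl wupd xodt rbg qto cud jef ewn kkedf fgzh ghpn
Hunk 5: at line 1 remove [iwitl,wupd] add [kuz] -> 12 lines: wuk ttml kuz xodt rbg qto cud jef ewn kkedf fgzh ghpn
Hunk 6: at line 4 remove [qto,cud,jef] add [kqegc,jwde,fpmgu] -> 12 lines: wuk ttml kuz xodt rbg kqegc jwde fpmgu ewn kkedf fgzh ghpn
Hunk 7: at line 3 remove [rbg] add [brbw] -> 12 lines: wuk ttml kuz xodt brbw kqegc jwde fpmgu ewn kkedf fgzh ghpn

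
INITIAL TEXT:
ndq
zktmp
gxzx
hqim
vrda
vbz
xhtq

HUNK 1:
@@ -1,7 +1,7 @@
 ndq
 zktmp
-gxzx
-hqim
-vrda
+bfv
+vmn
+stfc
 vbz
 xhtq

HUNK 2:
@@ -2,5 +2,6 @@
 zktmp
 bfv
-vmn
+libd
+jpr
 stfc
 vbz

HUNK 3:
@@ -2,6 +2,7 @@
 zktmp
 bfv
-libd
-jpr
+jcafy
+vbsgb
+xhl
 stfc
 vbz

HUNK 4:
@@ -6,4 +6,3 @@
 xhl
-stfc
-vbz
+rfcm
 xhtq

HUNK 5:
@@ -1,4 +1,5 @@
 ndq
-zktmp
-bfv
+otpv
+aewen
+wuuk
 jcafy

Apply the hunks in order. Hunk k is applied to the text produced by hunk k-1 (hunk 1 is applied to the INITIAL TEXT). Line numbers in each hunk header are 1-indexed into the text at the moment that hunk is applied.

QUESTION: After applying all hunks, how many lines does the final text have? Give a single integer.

Answer: 9

Derivation:
Hunk 1: at line 1 remove [gxzx,hqim,vrda] add [bfv,vmn,stfc] -> 7 lines: ndq zktmp bfv vmn stfc vbz xhtq
Hunk 2: at line 2 remove [vmn] add [libd,jpr] -> 8 lines: ndq zktmp bfv libd jpr stfc vbz xhtq
Hunk 3: at line 2 remove [libd,jpr] add [jcafy,vbsgb,xhl] -> 9 lines: ndq zktmp bfv jcafy vbsgb xhl stfc vbz xhtq
Hunk 4: at line 6 remove [stfc,vbz] add [rfcm] -> 8 lines: ndq zktmp bfv jcafy vbsgb xhl rfcm xhtq
Hunk 5: at line 1 remove [zktmp,bfv] add [otpv,aewen,wuuk] -> 9 lines: ndq otpv aewen wuuk jcafy vbsgb xhl rfcm xhtq
Final line count: 9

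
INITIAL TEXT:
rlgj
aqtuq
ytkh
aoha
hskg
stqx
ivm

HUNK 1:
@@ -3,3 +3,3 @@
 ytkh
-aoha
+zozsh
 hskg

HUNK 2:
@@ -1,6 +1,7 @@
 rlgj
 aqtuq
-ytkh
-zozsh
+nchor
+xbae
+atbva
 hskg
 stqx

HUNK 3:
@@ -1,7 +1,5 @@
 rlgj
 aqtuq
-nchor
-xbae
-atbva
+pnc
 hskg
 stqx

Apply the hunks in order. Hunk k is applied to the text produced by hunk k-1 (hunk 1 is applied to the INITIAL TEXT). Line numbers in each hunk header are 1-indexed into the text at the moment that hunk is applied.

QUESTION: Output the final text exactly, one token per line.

Answer: rlgj
aqtuq
pnc
hskg
stqx
ivm

Derivation:
Hunk 1: at line 3 remove [aoha] add [zozsh] -> 7 lines: rlgj aqtuq ytkh zozsh hskg stqx ivm
Hunk 2: at line 1 remove [ytkh,zozsh] add [nchor,xbae,atbva] -> 8 lines: rlgj aqtuq nchor xbae atbva hskg stqx ivm
Hunk 3: at line 1 remove [nchor,xbae,atbva] add [pnc] -> 6 lines: rlgj aqtuq pnc hskg stqx ivm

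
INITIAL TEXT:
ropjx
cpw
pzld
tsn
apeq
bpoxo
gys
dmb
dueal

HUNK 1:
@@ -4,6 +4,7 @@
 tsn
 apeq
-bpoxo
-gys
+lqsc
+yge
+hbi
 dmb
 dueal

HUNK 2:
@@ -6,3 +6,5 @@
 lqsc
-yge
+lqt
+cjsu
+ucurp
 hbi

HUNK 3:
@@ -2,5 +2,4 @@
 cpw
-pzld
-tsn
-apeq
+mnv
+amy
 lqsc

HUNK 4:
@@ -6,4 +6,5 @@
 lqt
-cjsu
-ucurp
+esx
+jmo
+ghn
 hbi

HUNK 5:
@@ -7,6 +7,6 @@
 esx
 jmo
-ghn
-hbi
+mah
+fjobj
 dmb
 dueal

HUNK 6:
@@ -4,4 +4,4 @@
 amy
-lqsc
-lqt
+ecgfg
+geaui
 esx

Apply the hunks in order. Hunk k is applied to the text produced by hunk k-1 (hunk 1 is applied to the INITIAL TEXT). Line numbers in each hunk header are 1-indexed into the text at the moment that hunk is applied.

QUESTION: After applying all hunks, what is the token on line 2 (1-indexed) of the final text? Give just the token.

Hunk 1: at line 4 remove [bpoxo,gys] add [lqsc,yge,hbi] -> 10 lines: ropjx cpw pzld tsn apeq lqsc yge hbi dmb dueal
Hunk 2: at line 6 remove [yge] add [lqt,cjsu,ucurp] -> 12 lines: ropjx cpw pzld tsn apeq lqsc lqt cjsu ucurp hbi dmb dueal
Hunk 3: at line 2 remove [pzld,tsn,apeq] add [mnv,amy] -> 11 lines: ropjx cpw mnv amy lqsc lqt cjsu ucurp hbi dmb dueal
Hunk 4: at line 6 remove [cjsu,ucurp] add [esx,jmo,ghn] -> 12 lines: ropjx cpw mnv amy lqsc lqt esx jmo ghn hbi dmb dueal
Hunk 5: at line 7 remove [ghn,hbi] add [mah,fjobj] -> 12 lines: ropjx cpw mnv amy lqsc lqt esx jmo mah fjobj dmb dueal
Hunk 6: at line 4 remove [lqsc,lqt] add [ecgfg,geaui] -> 12 lines: ropjx cpw mnv amy ecgfg geaui esx jmo mah fjobj dmb dueal
Final line 2: cpw

Answer: cpw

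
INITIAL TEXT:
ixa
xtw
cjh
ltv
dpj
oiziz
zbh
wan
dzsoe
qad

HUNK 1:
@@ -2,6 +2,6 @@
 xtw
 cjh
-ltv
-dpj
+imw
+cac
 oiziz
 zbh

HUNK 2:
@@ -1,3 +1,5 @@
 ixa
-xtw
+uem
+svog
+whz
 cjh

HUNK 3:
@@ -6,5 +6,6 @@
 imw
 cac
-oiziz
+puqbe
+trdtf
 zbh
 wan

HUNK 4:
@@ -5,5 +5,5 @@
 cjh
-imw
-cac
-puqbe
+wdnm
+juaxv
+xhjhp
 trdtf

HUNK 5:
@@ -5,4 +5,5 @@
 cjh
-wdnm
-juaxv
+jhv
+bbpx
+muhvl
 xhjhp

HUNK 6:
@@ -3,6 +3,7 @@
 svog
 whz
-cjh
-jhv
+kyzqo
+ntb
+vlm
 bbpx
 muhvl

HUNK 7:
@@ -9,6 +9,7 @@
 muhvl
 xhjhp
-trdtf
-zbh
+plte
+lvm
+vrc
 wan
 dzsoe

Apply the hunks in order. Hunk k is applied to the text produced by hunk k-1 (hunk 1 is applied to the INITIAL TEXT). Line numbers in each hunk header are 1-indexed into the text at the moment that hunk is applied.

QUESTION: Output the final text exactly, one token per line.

Answer: ixa
uem
svog
whz
kyzqo
ntb
vlm
bbpx
muhvl
xhjhp
plte
lvm
vrc
wan
dzsoe
qad

Derivation:
Hunk 1: at line 2 remove [ltv,dpj] add [imw,cac] -> 10 lines: ixa xtw cjh imw cac oiziz zbh wan dzsoe qad
Hunk 2: at line 1 remove [xtw] add [uem,svog,whz] -> 12 lines: ixa uem svog whz cjh imw cac oiziz zbh wan dzsoe qad
Hunk 3: at line 6 remove [oiziz] add [puqbe,trdtf] -> 13 lines: ixa uem svog whz cjh imw cac puqbe trdtf zbh wan dzsoe qad
Hunk 4: at line 5 remove [imw,cac,puqbe] add [wdnm,juaxv,xhjhp] -> 13 lines: ixa uem svog whz cjh wdnm juaxv xhjhp trdtf zbh wan dzsoe qad
Hunk 5: at line 5 remove [wdnm,juaxv] add [jhv,bbpx,muhvl] -> 14 lines: ixa uem svog whz cjh jhv bbpx muhvl xhjhp trdtf zbh wan dzsoe qad
Hunk 6: at line 3 remove [cjh,jhv] add [kyzqo,ntb,vlm] -> 15 lines: ixa uem svog whz kyzqo ntb vlm bbpx muhvl xhjhp trdtf zbh wan dzsoe qad
Hunk 7: at line 9 remove [trdtf,zbh] add [plte,lvm,vrc] -> 16 lines: ixa uem svog whz kyzqo ntb vlm bbpx muhvl xhjhp plte lvm vrc wan dzsoe qad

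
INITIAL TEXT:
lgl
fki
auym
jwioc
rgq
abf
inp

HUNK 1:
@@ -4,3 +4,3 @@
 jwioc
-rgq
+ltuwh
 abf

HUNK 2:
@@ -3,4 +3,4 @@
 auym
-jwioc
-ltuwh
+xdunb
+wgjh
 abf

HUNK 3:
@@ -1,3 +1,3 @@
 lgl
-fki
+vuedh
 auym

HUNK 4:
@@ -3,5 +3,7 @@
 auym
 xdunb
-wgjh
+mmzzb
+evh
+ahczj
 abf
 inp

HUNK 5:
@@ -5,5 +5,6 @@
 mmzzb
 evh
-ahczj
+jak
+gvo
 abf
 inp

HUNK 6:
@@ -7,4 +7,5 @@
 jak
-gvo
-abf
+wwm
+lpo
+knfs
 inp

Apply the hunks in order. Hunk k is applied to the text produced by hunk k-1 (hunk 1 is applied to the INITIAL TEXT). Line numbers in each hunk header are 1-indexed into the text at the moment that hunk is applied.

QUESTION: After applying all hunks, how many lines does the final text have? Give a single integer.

Answer: 11

Derivation:
Hunk 1: at line 4 remove [rgq] add [ltuwh] -> 7 lines: lgl fki auym jwioc ltuwh abf inp
Hunk 2: at line 3 remove [jwioc,ltuwh] add [xdunb,wgjh] -> 7 lines: lgl fki auym xdunb wgjh abf inp
Hunk 3: at line 1 remove [fki] add [vuedh] -> 7 lines: lgl vuedh auym xdunb wgjh abf inp
Hunk 4: at line 3 remove [wgjh] add [mmzzb,evh,ahczj] -> 9 lines: lgl vuedh auym xdunb mmzzb evh ahczj abf inp
Hunk 5: at line 5 remove [ahczj] add [jak,gvo] -> 10 lines: lgl vuedh auym xdunb mmzzb evh jak gvo abf inp
Hunk 6: at line 7 remove [gvo,abf] add [wwm,lpo,knfs] -> 11 lines: lgl vuedh auym xdunb mmzzb evh jak wwm lpo knfs inp
Final line count: 11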